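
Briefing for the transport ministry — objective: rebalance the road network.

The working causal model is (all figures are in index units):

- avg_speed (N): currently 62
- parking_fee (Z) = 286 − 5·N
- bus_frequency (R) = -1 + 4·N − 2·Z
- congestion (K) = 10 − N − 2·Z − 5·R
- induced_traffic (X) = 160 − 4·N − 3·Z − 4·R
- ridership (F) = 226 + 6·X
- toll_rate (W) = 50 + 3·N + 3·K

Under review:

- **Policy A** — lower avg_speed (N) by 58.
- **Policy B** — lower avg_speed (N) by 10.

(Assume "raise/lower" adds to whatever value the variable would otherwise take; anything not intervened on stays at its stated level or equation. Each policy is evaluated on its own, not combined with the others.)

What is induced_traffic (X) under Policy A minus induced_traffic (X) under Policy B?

2160

Policy A (N − 58):
  N = 62 − 58 = 4
  Z = 286 − 5·4 = 266
  R = -1 + 4·4 − 2·266 = -517
  X = 160 − 4·4 − 3·266 − 4·(-517) = 1414
Policy B (N − 10):
  N = 62 − 10 = 52
  Z = 286 − 5·52 = 26
  R = -1 + 4·52 − 2·26 = 155
  X = 160 − 4·52 − 3·26 − 4·155 = -746
X: 1414 − (-746) = 2160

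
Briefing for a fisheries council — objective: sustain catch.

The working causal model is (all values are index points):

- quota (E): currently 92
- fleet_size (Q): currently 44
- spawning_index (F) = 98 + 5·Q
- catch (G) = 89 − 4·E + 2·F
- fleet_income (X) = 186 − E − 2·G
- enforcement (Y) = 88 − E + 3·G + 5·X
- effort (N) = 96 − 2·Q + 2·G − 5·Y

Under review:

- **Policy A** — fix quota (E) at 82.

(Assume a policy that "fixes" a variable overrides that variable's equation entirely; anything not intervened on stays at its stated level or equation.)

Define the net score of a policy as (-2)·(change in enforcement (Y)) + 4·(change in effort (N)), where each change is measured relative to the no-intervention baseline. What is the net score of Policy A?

5160

Baseline:
  E = 92
  Q = 44
  F = 98 + 5·44 = 318
  G = 89 − 4·92 + 2·318 = 357
  X = 186 − 92 − 2·357 = -620
  Y = 88 − 92 + 3·357 + 5·(-620) = -2033
  N = 96 − 2·44 + 2·357 − 5·(-2033) = 10887
Policy A (E := 82):
  E = 82
  Q = 44
  F = 98 + 5·44 = 318
  G = 89 − 4·82 + 2·318 = 397
  X = 186 − 82 − 2·397 = -690
  Y = 88 − 82 + 3·397 + 5·(-690) = -2253
  N = 96 − 2·44 + 2·397 − 5·(-2253) = 12067
ΔY = -2253 − (-2033) = -220; ΔN = 12067 − 10887 = 1180
Score = (-2)·(-220) + 4·1180 = 5160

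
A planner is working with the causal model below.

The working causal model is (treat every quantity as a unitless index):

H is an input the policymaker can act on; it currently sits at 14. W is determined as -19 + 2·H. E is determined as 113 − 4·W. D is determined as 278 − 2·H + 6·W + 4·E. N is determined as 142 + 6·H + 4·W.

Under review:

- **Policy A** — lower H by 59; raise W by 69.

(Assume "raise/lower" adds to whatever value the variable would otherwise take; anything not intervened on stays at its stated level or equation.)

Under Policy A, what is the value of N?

Policy A (H − 59, W + 69):
  H = 14 − 59 = -45
  W = -19 + 2·(-45) (+69 from intervention) = -40
  N = 142 + 6·(-45) + 4·(-40) = -288

-288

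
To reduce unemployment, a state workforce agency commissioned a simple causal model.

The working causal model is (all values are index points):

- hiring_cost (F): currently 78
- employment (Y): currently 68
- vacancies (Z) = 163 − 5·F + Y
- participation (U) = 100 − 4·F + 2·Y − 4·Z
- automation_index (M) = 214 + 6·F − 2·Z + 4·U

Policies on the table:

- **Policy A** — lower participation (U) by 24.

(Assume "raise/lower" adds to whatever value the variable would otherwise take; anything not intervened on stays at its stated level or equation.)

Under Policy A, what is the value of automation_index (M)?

3144

Policy A (U − 24):
  F = 78
  Y = 68
  Z = 163 − 5·78 + 68 = -159
  U = 100 − 4·78 + 2·68 − 4·(-159) (−24 from intervention) = 536
  M = 214 + 6·78 − 2·(-159) + 4·536 = 3144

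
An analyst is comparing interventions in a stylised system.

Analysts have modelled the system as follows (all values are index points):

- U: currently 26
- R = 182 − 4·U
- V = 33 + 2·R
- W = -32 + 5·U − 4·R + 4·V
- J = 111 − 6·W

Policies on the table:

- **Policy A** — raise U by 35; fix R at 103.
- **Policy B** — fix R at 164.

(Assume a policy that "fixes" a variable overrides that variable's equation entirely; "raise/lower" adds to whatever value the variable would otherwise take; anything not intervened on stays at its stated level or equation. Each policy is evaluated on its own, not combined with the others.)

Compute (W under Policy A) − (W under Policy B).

-69

Policy A (U + 35, R := 103):
  U = 26 + 35 = 61
  R = 103
  V = 33 + 2·103 = 239
  W = -32 + 5·61 − 4·103 + 4·239 = 817
Policy B (R := 164):
  U = 26
  R = 164
  V = 33 + 2·164 = 361
  W = -32 + 5·26 − 4·164 + 4·361 = 886
W: 817 − 886 = -69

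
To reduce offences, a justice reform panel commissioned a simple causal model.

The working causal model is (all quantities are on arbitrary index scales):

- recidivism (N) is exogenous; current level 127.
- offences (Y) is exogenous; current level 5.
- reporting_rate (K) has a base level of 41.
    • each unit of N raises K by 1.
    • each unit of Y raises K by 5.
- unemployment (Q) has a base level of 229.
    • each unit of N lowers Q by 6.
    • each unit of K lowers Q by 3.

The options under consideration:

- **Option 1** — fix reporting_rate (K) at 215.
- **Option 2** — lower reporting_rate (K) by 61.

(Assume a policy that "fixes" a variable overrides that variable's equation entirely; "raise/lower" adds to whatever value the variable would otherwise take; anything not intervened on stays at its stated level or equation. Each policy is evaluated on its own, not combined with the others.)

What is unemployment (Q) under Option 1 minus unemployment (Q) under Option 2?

Option 1 (K := 215):
  N = 127
  Y = 5
  K = 215
  Q = 229 − 6·127 − 3·215 = -1178
Option 2 (K − 61):
  N = 127
  Y = 5
  K = 41 + 127 + 5·5 (−61 from intervention) = 132
  Q = 229 − 6·127 − 3·132 = -929
Q: -1178 − (-929) = -249

-249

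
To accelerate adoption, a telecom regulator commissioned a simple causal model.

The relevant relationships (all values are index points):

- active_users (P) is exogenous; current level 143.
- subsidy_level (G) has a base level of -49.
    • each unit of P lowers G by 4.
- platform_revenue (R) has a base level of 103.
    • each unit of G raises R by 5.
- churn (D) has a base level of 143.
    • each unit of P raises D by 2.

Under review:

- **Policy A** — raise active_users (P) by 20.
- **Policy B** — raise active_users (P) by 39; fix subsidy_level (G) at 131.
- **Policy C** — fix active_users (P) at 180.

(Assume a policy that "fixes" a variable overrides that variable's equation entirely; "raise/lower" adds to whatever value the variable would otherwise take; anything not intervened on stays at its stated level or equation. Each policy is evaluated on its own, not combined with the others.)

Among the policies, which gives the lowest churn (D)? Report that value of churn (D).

Policy A (P + 20):
  P = 143 + 20 = 163
  D = 143 + 2·163 = 469
Policy B (P + 39, G := 131):
  P = 143 + 39 = 182
  D = 143 + 2·182 = 507
Policy C (P := 180):
  P = 180
  D = 143 + 2·180 = 503
Comparing — Policy A: D=469, Policy B: D=507, Policy C: D=503. Lowest is 469 (Policy A).

469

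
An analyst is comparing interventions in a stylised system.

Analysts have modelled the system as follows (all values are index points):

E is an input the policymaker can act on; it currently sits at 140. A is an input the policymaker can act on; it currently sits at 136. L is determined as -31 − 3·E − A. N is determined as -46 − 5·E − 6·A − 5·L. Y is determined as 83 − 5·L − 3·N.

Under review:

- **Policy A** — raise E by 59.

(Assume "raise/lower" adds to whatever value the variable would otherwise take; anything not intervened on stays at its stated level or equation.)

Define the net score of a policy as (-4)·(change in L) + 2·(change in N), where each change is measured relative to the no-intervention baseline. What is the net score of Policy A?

Baseline:
  E = 140
  A = 136
  L = -31 − 3·140 − 136 = -587
  N = -46 − 5·140 − 6·136 − 5·(-587) = 1373
Policy A (E + 59):
  E = 140 + 59 = 199
  A = 136
  L = -31 − 3·199 − 136 = -764
  N = -46 − 5·199 − 6·136 − 5·(-764) = 1963
ΔL = -764 − (-587) = -177; ΔN = 1963 − 1373 = 590
Score = (-4)·(-177) + 2·590 = 1888

1888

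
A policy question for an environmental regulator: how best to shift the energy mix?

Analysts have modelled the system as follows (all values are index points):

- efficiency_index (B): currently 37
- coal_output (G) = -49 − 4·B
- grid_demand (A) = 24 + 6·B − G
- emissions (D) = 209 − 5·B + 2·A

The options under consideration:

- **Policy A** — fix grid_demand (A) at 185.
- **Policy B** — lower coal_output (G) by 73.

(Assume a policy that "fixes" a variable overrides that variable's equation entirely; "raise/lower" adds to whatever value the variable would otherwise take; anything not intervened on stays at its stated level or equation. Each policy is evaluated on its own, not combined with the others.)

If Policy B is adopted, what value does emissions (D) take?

1056

Policy B (G − 73):
  B = 37
  G = -49 − 4·37 (−73 from intervention) = -270
  A = 24 + 6·37 − (-270) = 516
  D = 209 − 5·37 + 2·516 = 1056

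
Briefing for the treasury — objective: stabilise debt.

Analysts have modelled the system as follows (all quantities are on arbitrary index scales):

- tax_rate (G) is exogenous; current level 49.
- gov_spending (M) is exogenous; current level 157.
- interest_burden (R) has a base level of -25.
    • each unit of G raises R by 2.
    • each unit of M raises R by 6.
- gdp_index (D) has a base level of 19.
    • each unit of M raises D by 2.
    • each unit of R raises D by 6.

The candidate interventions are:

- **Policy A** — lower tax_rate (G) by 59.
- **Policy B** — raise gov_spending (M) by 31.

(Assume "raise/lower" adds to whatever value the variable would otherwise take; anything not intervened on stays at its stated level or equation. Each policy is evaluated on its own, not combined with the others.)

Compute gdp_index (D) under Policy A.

Policy A (G − 59):
  G = 49 − 59 = -10
  M = 157
  R = -25 + 2·(-10) + 6·157 = 897
  D = 19 + 2·157 + 6·897 = 5715

5715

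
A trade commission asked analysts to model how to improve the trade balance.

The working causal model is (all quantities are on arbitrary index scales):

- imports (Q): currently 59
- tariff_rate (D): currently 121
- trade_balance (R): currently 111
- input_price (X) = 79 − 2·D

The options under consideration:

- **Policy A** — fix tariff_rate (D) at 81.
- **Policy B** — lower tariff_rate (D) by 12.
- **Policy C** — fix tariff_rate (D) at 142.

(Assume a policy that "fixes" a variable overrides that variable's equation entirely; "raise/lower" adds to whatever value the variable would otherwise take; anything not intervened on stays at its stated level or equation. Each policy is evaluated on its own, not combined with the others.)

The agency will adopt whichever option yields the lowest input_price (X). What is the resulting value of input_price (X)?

-205

Policy A (D := 81):
  D = 81
  X = 79 − 2·81 = -83
Policy B (D − 12):
  D = 121 − 12 = 109
  X = 79 − 2·109 = -139
Policy C (D := 142):
  D = 142
  X = 79 − 2·142 = -205
Comparing — Policy A: X=-83, Policy B: X=-139, Policy C: X=-205. Lowest is -205 (Policy C).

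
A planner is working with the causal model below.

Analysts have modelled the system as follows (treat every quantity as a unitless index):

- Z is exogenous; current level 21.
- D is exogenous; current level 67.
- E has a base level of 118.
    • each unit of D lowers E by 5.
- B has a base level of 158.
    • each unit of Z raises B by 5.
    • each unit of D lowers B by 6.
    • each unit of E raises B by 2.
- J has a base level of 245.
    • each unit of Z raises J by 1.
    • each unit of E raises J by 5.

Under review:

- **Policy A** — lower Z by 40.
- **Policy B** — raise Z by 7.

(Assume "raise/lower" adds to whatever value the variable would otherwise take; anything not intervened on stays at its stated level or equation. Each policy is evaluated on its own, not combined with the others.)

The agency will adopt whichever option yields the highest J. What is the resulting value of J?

-812

Policy A (Z − 40):
  Z = 21 − 40 = -19
  D = 67
  E = 118 − 5·67 = -217
  J = 245 + (-19) + 5·(-217) = -859
Policy B (Z + 7):
  Z = 21 + 7 = 28
  D = 67
  E = 118 − 5·67 = -217
  J = 245 + 28 + 5·(-217) = -812
Comparing — Policy A: J=-859, Policy B: J=-812. Highest is -812 (Policy B).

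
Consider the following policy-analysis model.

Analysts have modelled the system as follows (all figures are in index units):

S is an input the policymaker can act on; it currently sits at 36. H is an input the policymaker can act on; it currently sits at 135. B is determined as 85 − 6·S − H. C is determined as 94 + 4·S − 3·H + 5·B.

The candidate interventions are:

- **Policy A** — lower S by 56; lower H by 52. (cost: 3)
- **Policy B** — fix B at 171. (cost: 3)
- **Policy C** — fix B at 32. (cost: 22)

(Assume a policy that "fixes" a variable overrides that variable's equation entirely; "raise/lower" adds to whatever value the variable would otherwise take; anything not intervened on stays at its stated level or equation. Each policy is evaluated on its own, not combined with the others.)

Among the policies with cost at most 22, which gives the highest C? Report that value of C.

688

Policy A (S − 56, H − 52):
  S = 36 − 56 = -20
  H = 135 − 52 = 83
  B = 85 − 6·(-20) − 83 = 122
  C = 94 + 4·(-20) − 3·83 + 5·122 = 375
Policy B (B := 171):
  S = 36
  H = 135
  B = 171
  C = 94 + 4·36 − 3·135 + 5·171 = 688
Policy C (B := 32):
  S = 36
  H = 135
  B = 32
  C = 94 + 4·36 − 3·135 + 5·32 = -7
Comparing — Policy A: C=375, Policy B: C=688, Policy C: C=-7. Highest is 688 (Policy B).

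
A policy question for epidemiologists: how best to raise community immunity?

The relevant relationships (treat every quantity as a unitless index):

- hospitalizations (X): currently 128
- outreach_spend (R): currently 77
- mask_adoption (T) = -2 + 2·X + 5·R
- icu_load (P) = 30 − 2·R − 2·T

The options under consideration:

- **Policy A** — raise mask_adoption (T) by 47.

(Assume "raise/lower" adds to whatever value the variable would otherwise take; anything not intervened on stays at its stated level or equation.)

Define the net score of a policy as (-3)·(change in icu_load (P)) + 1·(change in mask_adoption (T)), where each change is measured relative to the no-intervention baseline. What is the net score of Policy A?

329

Baseline:
  X = 128
  R = 77
  T = -2 + 2·128 + 5·77 = 639
  P = 30 − 2·77 − 2·639 = -1402
Policy A (T + 47):
  X = 128
  R = 77
  T = -2 + 2·128 + 5·77 (+47 from intervention) = 686
  P = 30 − 2·77 − 2·686 = -1496
ΔP = -1496 − (-1402) = -94; ΔT = 686 − 639 = 47
Score = (-3)·(-94) + 1·47 = 329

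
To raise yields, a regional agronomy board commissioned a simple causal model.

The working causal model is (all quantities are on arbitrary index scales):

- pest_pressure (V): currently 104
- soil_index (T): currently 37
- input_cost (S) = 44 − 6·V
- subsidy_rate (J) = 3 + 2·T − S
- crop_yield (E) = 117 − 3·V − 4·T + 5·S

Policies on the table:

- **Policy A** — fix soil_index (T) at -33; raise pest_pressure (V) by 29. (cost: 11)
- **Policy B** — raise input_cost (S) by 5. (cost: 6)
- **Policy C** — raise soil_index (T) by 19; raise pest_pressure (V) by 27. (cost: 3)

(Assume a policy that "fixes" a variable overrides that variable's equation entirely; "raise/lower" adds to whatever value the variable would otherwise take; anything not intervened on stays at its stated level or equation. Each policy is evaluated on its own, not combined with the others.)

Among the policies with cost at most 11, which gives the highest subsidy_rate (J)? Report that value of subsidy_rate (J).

857

Policy A (T := -33, V + 29):
  V = 104 + 29 = 133
  T = -33
  S = 44 − 6·133 = -754
  J = 3 + 2·(-33) − (-754) = 691
Policy B (S + 5):
  V = 104
  T = 37
  S = 44 − 6·104 (+5 from intervention) = -575
  J = 3 + 2·37 − (-575) = 652
Policy C (T + 19, V + 27):
  V = 104 + 27 = 131
  T = 37 + 19 = 56
  S = 44 − 6·131 = -742
  J = 3 + 2·56 − (-742) = 857
Comparing — Policy A: J=691, Policy B: J=652, Policy C: J=857. Highest is 857 (Policy C).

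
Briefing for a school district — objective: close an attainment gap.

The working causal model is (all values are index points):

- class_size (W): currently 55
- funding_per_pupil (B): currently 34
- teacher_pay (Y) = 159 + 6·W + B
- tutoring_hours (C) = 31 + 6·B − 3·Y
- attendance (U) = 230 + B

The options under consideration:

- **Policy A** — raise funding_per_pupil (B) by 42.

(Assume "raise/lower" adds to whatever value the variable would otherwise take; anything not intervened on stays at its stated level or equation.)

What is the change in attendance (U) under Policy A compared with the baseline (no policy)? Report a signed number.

Baseline:
  B = 34
  U = 230 + 34 = 264
Policy A (B + 42):
  B = 34 + 42 = 76
  U = 230 + 76 = 306
Change in U: 306 − 264 = 42

42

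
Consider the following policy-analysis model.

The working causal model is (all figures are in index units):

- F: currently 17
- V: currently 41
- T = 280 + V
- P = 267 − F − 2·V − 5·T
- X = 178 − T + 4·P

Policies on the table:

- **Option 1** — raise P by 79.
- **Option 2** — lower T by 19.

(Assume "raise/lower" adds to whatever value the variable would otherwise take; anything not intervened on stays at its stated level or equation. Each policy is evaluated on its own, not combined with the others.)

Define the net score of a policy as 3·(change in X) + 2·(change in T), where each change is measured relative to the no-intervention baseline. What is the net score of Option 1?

Baseline:
  F = 17
  V = 41
  T = 280 + 41 = 321
  P = 267 − 17 − 2·41 − 5·321 = -1437
  X = 178 − 321 + 4·(-1437) = -5891
Option 1 (P + 79):
  F = 17
  V = 41
  T = 280 + 41 = 321
  P = 267 − 17 − 2·41 − 5·321 (+79 from intervention) = -1358
  X = 178 − 321 + 4·(-1358) = -5575
ΔX = -5575 − (-5891) = 316; ΔT = 321 − 321 = 0
Score = 3·316 + 2·0 = 948

948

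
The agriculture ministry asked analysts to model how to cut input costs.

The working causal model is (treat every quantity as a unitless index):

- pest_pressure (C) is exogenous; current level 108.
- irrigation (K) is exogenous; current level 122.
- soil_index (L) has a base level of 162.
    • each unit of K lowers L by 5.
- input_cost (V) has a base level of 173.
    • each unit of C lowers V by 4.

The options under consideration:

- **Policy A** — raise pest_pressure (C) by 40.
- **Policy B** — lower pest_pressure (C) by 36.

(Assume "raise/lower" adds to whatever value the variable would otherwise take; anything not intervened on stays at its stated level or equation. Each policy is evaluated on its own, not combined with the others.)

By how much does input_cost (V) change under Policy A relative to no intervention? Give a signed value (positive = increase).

-160

Baseline:
  C = 108
  V = 173 − 4·108 = -259
Policy A (C + 40):
  C = 108 + 40 = 148
  V = 173 − 4·148 = -419
Change in V: -419 − (-259) = -160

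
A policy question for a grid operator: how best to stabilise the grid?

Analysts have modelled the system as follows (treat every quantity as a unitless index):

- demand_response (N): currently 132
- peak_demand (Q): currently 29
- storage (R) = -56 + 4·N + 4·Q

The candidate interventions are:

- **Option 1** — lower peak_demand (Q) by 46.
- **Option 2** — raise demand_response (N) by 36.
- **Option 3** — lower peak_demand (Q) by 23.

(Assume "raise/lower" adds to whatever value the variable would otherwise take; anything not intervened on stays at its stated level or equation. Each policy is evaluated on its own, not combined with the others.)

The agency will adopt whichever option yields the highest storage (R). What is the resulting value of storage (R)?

732

Option 1 (Q − 46):
  N = 132
  Q = 29 − 46 = -17
  R = -56 + 4·132 + 4·(-17) = 404
Option 2 (N + 36):
  N = 132 + 36 = 168
  Q = 29
  R = -56 + 4·168 + 4·29 = 732
Option 3 (Q − 23):
  N = 132
  Q = 29 − 23 = 6
  R = -56 + 4·132 + 4·6 = 496
Comparing — Option 1: R=404, Option 2: R=732, Option 3: R=496. Highest is 732 (Option 2).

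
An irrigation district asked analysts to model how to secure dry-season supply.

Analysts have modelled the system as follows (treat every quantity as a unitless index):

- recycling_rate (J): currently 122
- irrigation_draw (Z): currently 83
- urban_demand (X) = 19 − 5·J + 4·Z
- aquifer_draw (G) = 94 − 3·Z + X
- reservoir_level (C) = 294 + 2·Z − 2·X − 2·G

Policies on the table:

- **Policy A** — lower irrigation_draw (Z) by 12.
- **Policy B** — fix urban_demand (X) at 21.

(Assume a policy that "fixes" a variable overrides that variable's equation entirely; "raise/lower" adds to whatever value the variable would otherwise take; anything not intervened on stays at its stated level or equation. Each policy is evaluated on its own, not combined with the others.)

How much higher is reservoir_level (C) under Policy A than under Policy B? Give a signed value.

Policy A (Z − 12):
  J = 122
  Z = 83 − 12 = 71
  X = 19 − 5·122 + 4·71 = -307
  G = 94 − 3·71 + (-307) = -426
  C = 294 + 2·71 − 2·(-307) − 2·(-426) = 1902
Policy B (X := 21):
  J = 122
  Z = 83
  X = 21
  G = 94 − 3·83 + 21 = -134
  C = 294 + 2·83 − 2·21 − 2·(-134) = 686
C: 1902 − 686 = 1216

1216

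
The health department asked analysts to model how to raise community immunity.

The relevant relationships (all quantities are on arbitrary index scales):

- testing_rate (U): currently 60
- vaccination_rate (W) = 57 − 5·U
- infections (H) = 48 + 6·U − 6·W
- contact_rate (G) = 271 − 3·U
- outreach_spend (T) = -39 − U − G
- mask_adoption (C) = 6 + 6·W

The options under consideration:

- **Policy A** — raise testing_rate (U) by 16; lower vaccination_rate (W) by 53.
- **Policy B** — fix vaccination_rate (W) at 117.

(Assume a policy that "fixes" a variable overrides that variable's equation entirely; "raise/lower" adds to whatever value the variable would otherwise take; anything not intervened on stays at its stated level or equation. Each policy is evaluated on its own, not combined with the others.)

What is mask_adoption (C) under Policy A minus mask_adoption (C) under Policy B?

Policy A (U + 16, W − 53):
  U = 60 + 16 = 76
  W = 57 − 5·76 (−53 from intervention) = -376
  C = 6 + 6·(-376) = -2250
Policy B (W := 117):
  U = 60
  W = 117
  C = 6 + 6·117 = 708
C: -2250 − 708 = -2958

-2958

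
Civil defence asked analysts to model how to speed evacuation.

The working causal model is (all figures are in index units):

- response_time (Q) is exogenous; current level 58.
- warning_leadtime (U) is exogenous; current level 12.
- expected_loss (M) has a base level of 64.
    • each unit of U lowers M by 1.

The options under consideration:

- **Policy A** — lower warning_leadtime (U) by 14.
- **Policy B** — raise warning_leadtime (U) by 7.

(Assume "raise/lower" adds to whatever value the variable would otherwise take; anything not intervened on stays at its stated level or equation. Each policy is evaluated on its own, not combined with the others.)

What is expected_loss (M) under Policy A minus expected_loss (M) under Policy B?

Policy A (U − 14):
  U = 12 − 14 = -2
  M = 64 − (-2) = 66
Policy B (U + 7):
  U = 12 + 7 = 19
  M = 64 − 19 = 45
M: 66 − 45 = 21

21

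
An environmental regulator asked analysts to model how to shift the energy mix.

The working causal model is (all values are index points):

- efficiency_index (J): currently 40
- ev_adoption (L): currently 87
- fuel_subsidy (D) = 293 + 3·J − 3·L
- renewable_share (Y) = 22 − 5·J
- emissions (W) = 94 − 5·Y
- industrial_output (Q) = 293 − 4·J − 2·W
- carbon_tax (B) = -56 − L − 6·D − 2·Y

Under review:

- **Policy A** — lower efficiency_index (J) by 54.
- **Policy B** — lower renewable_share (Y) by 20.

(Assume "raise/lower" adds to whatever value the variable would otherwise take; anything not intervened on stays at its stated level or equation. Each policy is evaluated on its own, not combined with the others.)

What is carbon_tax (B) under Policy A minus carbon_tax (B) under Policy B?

Policy A (J − 54):
  J = 40 − 54 = -14
  L = 87
  D = 293 + 3·(-14) − 3·87 = -10
  Y = 22 − 5·(-14) = 92
  B = -56 − 87 − 6·(-10) − 2·92 = -267
Policy B (Y − 20):
  J = 40
  L = 87
  D = 293 + 3·40 − 3·87 = 152
  Y = 22 − 5·40 (−20 from intervention) = -198
  B = -56 − 87 − 6·152 − 2·(-198) = -659
B: -267 − (-659) = 392

392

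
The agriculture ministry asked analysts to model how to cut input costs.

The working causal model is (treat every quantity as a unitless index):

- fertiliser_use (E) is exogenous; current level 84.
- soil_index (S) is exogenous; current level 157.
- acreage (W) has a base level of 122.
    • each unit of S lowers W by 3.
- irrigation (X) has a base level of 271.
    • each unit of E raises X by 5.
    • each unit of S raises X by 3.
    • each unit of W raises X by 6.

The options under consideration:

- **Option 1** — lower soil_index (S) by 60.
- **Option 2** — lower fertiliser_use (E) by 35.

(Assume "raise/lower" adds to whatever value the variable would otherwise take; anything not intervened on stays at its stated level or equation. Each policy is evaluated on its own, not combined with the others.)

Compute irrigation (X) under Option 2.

Option 2 (E − 35):
  E = 84 − 35 = 49
  S = 157
  W = 122 − 3·157 = -349
  X = 271 + 5·49 + 3·157 + 6·(-349) = -1107

-1107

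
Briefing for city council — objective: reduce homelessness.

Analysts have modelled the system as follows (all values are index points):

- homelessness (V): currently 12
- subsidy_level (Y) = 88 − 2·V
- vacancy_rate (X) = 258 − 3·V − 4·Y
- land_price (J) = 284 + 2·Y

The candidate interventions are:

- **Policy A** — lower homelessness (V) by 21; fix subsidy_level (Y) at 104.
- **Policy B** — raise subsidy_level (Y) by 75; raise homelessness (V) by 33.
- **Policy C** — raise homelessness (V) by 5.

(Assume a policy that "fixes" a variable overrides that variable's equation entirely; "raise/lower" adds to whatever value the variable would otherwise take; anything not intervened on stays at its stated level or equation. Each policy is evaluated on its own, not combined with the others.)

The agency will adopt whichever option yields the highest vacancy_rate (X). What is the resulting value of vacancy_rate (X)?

Policy A (V − 21, Y := 104):
  V = 12 − 21 = -9
  Y = 104
  X = 258 − 3·(-9) − 4·104 = -131
Policy B (Y + 75, V + 33):
  V = 12 + 33 = 45
  Y = 88 − 2·45 (+75 from intervention) = 73
  X = 258 − 3·45 − 4·73 = -169
Policy C (V + 5):
  V = 12 + 5 = 17
  Y = 88 − 2·17 = 54
  X = 258 − 3·17 − 4·54 = -9
Comparing — Policy A: X=-131, Policy B: X=-169, Policy C: X=-9. Highest is -9 (Policy C).

-9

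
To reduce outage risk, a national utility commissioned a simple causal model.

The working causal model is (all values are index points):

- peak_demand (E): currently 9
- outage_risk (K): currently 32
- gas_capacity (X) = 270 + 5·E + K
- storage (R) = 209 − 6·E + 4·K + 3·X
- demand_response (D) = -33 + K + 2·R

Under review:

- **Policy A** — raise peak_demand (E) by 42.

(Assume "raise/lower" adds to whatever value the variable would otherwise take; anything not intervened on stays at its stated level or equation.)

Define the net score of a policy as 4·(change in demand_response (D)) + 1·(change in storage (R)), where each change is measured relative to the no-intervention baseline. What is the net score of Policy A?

Baseline:
  E = 9
  K = 32
  X = 270 + 5·9 + 32 = 347
  R = 209 − 6·9 + 4·32 + 3·347 = 1324
  D = -33 + 32 + 2·1324 = 2647
Policy A (E + 42):
  E = 9 + 42 = 51
  K = 32
  X = 270 + 5·51 + 32 = 557
  R = 209 − 6·51 + 4·32 + 3·557 = 1702
  D = -33 + 32 + 2·1702 = 3403
ΔD = 3403 − 2647 = 756; ΔR = 1702 − 1324 = 378
Score = 4·756 + 1·378 = 3402

3402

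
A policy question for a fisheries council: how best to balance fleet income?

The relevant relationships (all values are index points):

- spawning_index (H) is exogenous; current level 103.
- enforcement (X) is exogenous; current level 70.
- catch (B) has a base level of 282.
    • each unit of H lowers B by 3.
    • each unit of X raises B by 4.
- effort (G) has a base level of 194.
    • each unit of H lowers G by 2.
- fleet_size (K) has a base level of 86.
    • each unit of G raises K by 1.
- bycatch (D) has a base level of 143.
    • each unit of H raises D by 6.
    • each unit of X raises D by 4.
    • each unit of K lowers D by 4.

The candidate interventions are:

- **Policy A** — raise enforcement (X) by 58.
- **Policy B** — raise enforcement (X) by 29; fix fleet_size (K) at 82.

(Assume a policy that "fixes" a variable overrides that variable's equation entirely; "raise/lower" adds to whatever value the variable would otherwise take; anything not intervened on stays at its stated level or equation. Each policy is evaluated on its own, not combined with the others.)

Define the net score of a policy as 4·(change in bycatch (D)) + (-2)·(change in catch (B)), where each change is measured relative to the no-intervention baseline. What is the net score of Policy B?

104

Baseline:
  H = 103
  X = 70
  B = 282 − 3·103 + 4·70 = 253
  G = 194 − 2·103 = -12
  K = 86 + (-12) = 74
  D = 143 + 6·103 + 4·70 − 4·74 = 745
Policy B (X + 29, K := 82):
  H = 103
  X = 70 + 29 = 99
  B = 282 − 3·103 + 4·99 = 369
  G = 194 − 2·103 = -12
  K = 82
  D = 143 + 6·103 + 4·99 − 4·82 = 829
ΔD = 829 − 745 = 84; ΔB = 369 − 253 = 116
Score = 4·84 + (-2)·116 = 104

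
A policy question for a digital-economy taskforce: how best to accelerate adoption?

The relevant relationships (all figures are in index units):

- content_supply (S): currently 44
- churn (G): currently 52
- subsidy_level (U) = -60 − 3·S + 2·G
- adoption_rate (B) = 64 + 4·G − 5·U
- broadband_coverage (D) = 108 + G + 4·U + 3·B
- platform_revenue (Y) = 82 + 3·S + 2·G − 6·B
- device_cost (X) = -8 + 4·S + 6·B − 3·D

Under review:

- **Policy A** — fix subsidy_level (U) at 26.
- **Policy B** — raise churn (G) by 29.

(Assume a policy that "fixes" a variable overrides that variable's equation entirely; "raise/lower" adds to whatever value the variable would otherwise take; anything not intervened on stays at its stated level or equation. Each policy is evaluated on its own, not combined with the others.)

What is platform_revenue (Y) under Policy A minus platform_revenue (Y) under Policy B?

2318

Policy A (U := 26):
  S = 44
  G = 52
  U = 26
  B = 64 + 4·52 − 5·26 = 142
  Y = 82 + 3·44 + 2·52 − 6·142 = -534
Policy B (G + 29):
  S = 44
  G = 52 + 29 = 81
  U = -60 − 3·44 + 2·81 = -30
  B = 64 + 4·81 − 5·(-30) = 538
  Y = 82 + 3·44 + 2·81 − 6·538 = -2852
Y: -534 − (-2852) = 2318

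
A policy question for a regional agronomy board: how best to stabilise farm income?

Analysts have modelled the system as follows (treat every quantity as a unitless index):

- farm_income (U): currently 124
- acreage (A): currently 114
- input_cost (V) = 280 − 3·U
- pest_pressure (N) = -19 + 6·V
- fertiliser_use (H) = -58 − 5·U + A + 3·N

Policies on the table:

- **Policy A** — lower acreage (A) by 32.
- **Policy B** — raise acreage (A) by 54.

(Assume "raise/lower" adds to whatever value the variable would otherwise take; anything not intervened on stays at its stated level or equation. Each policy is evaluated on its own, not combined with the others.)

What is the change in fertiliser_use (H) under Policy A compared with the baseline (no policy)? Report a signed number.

Baseline:
  U = 124
  A = 114
  V = 280 − 3·124 = -92
  N = -19 + 6·(-92) = -571
  H = -58 − 5·124 + 114 + 3·(-571) = -2277
Policy A (A − 32):
  U = 124
  A = 114 − 32 = 82
  V = 280 − 3·124 = -92
  N = -19 + 6·(-92) = -571
  H = -58 − 5·124 + 82 + 3·(-571) = -2309
Change in H: -2309 − (-2277) = -32

-32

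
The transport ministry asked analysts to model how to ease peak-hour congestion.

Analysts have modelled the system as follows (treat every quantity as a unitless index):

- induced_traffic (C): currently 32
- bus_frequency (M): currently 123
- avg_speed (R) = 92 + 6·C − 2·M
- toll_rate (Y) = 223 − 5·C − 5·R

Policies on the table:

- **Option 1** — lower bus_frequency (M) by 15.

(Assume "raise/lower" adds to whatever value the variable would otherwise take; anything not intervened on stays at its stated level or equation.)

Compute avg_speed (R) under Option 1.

Option 1 (M − 15):
  C = 32
  M = 123 − 15 = 108
  R = 92 + 6·32 − 2·108 = 68

68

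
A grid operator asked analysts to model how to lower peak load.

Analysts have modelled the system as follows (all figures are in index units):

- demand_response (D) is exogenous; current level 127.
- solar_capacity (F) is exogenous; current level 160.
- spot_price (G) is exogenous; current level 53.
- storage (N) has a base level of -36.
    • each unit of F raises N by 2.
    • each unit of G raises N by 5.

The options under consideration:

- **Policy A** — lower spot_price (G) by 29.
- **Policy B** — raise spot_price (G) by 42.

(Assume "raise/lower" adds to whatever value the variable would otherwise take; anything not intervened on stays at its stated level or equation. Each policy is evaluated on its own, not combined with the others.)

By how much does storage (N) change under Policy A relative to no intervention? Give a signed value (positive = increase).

-145

Baseline:
  F = 160
  G = 53
  N = -36 + 2·160 + 5·53 = 549
Policy A (G − 29):
  F = 160
  G = 53 − 29 = 24
  N = -36 + 2·160 + 5·24 = 404
Change in N: 404 − 549 = -145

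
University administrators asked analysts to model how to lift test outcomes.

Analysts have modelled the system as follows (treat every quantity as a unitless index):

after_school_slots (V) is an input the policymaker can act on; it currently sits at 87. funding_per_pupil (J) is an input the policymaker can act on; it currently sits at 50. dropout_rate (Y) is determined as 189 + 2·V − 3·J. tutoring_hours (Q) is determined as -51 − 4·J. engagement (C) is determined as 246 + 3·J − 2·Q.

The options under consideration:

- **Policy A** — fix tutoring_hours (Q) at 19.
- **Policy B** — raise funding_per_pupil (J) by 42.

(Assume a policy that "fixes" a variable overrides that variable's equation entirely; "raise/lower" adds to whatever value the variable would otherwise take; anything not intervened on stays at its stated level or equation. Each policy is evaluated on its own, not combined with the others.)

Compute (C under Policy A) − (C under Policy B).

Policy A (Q := 19):
  J = 50
  Q = 19
  C = 246 + 3·50 − 2·19 = 358
Policy B (J + 42):
  J = 50 + 42 = 92
  Q = -51 − 4·92 = -419
  C = 246 + 3·92 − 2·(-419) = 1360
C: 358 − 1360 = -1002

-1002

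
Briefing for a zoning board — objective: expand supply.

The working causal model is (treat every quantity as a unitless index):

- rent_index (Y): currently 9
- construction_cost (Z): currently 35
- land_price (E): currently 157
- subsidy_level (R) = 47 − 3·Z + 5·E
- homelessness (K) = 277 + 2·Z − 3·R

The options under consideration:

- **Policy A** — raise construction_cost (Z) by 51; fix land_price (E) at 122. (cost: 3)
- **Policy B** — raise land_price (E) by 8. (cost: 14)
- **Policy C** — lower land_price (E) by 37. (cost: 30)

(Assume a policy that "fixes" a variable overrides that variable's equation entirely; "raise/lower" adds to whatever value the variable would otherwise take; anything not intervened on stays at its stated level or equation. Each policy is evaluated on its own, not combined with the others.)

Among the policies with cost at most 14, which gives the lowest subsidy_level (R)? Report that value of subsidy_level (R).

Policy A (Z + 51, E := 122):
  Z = 35 + 51 = 86
  E = 122
  R = 47 − 3·86 + 5·122 = 399
Policy B (E + 8):
  Z = 35
  E = 157 + 8 = 165
  R = 47 − 3·35 + 5·165 = 767
Comparing — Policy A: R=399, Policy B: R=767. Lowest is 399 (Policy A).

399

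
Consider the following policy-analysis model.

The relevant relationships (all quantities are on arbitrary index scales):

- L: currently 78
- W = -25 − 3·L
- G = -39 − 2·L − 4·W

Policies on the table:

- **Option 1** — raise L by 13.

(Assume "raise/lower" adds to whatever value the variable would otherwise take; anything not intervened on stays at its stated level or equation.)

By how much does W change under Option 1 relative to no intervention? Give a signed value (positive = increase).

-39

Baseline:
  L = 78
  W = -25 − 3·78 = -259
Option 1 (L + 13):
  L = 78 + 13 = 91
  W = -25 − 3·91 = -298
Change in W: -298 − (-259) = -39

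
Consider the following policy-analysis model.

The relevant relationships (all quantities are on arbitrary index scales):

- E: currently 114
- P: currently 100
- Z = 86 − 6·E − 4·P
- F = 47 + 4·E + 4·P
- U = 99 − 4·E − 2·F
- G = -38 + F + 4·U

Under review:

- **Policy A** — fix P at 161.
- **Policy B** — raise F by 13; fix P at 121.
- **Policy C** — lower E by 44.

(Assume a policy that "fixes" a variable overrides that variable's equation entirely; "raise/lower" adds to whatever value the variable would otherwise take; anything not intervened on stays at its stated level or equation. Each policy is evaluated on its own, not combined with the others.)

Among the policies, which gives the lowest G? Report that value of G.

Policy A (P := 161):
  E = 114
  P = 161
  F = 47 + 4·114 + 4·161 = 1147
  U = 99 − 4·114 − 2·1147 = -2651
  G = -38 + 1147 + 4·(-2651) = -9495
Policy B (F + 13, P := 121):
  E = 114
  P = 121
  F = 47 + 4·114 + 4·121 (+13 from intervention) = 1000
  U = 99 − 4·114 − 2·1000 = -2357
  G = -38 + 1000 + 4·(-2357) = -8466
Policy C (E − 44):
  E = 114 − 44 = 70
  P = 100
  F = 47 + 4·70 + 4·100 = 727
  U = 99 − 4·70 − 2·727 = -1635
  G = -38 + 727 + 4·(-1635) = -5851
Comparing — Policy A: G=-9495, Policy B: G=-8466, Policy C: G=-5851. Lowest is -9495 (Policy A).

-9495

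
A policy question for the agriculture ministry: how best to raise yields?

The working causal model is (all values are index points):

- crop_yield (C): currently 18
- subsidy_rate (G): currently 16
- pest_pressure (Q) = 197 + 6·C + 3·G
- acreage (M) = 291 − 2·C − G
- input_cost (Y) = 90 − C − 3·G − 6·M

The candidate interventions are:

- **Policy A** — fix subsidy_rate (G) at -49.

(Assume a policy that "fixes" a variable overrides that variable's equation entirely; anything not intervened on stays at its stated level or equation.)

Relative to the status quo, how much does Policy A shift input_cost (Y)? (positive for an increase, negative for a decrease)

-195

Baseline:
  C = 18
  G = 16
  M = 291 − 2·18 − 16 = 239
  Y = 90 − 18 − 3·16 − 6·239 = -1410
Policy A (G := -49):
  C = 18
  G = -49
  M = 291 − 2·18 − (-49) = 304
  Y = 90 − 18 − 3·(-49) − 6·304 = -1605
Change in Y: -1605 − (-1410) = -195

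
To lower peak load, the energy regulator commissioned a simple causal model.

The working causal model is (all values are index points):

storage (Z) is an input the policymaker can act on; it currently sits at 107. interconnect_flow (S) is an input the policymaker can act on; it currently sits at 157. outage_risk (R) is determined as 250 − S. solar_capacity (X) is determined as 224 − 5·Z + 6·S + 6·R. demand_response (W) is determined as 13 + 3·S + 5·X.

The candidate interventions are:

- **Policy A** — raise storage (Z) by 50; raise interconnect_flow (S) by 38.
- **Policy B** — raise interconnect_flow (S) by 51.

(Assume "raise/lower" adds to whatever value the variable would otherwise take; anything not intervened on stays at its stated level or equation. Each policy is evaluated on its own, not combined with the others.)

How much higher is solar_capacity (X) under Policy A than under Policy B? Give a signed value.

-250

Policy A (Z + 50, S + 38):
  Z = 107 + 50 = 157
  S = 157 + 38 = 195
  R = 250 − 195 = 55
  X = 224 − 5·157 + 6·195 + 6·55 = 939
Policy B (S + 51):
  Z = 107
  S = 157 + 51 = 208
  R = 250 − 208 = 42
  X = 224 − 5·107 + 6·208 + 6·42 = 1189
X: 939 − 1189 = -250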